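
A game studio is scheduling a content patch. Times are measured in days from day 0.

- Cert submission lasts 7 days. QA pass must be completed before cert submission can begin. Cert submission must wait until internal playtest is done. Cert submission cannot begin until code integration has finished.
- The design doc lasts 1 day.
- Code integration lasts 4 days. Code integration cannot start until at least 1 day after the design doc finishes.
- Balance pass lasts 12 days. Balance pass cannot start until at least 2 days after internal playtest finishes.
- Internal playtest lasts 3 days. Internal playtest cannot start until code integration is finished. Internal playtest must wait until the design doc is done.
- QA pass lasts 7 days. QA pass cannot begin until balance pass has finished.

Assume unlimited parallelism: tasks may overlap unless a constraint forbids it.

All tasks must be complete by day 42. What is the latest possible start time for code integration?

7

Nothing follows cert submission; the deadline of day 42 is its only limit. It must start by 42 − 7 = day 35.
Since cert submission (must start by day 35) depends on it, QA pass must finish by day 35. Backing off its 7-day duration gives a latest start of day 28.
Balance pass feeds into QA pass (must start by day 28); so balance pass must finish by day 28 and therefore start by day 16.
Internal playtest feeds balance pass (must start by day 16, minus 2-day gap → day 14); cert submission (must start by day 35). Taking the minimum, internal playtest must finish by day 14 and start by 14 − 3 = day 11.
Code integration must finish in time for internal playtest (must start by day 11); cert submission (must start by day 35). The tightest is day 11, so code integration must start by 11 − 4 = day 7.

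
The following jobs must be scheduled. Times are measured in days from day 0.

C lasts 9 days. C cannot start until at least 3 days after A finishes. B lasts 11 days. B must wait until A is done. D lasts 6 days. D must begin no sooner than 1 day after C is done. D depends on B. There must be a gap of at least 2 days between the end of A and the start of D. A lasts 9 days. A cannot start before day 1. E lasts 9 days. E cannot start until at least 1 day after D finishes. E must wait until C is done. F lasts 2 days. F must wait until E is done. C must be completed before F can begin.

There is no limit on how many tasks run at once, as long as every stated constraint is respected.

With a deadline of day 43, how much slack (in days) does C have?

A cannot begin until its own release at day 1. It runs from day 1 to 1 + 9 = day 10.
After A (finishes day 10, plus 3-day gap → day 13), C can start at day 13 and finishes at day 22.

Working backward from the deadline:
F has no dependents, so it just needs to finish by day 43. Starting by 43 − 2 = day 41 achieves that.
E feeds into F (must start by day 41); so E must finish by day 41 and therefore start by day 32.
Since E (must start by day 32, minus 1-day gap → day 31) depends on it, D must finish by day 31. Backing off its 6-day duration gives a latest start of day 25.
C has several dependents: D (must start by day 25, minus 1-day gap → day 24); E (must start by day 32); F (must start by day 41). The earliest of those limits is day 24, so C must start by 24 − 9 = day 15.
So C can start as early as day 13 and as late as day 15, giving 15 − 13 = 2 days of slack.

2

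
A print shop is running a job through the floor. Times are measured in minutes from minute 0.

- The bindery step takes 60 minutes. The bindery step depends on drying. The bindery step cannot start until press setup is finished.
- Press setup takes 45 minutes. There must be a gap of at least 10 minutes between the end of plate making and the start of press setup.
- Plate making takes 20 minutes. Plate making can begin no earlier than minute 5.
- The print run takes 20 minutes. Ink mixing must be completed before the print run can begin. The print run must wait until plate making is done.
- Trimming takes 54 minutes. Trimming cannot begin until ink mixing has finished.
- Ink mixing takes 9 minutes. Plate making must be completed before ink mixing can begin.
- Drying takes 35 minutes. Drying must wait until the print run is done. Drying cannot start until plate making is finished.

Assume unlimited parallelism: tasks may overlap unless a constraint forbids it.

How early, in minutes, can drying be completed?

89

After its own release at minute 5, plate making can start at minute 5 and finishes at minute 25.
After plate making (finishes minute 25), ink mixing can start at minute 25 and finishes at minute 34.
The print run cannot start until ink mixing (finishes minute 34); plate making (finishes minute 25). The controlling bound is minute 34, so the print run finishes at 34 + 20 = minute 54.
Drying cannot start until the print run (finishes minute 54); plate making (finishes minute 25). The controlling bound is minute 54, so drying finishes at 54 + 35 = minute 89.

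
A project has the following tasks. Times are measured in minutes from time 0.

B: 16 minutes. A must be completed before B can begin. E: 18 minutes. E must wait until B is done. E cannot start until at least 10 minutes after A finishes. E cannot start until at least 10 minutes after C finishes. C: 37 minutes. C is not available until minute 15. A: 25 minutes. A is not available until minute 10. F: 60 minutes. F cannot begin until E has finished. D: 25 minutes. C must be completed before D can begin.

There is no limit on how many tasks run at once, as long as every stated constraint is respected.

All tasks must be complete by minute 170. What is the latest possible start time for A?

F must finish by minute 170; it takes 60 minutes, so it must start by 170 − 60 = minute 110.
Since F (must start by minute 110) depends on it, E must finish by minute 110. Backing off its 18-minute duration gives a latest start of minute 92.
Since E (must start by minute 92) depends on it, B must finish by minute 92. Backing off its 16-minute duration gives a latest start of minute 76.
A must finish in time for B (must start by minute 76); E (must start by minute 92, minus 10-minute gap → minute 82). The tightest is minute 76, so A must start by 76 − 25 = minute 51.

51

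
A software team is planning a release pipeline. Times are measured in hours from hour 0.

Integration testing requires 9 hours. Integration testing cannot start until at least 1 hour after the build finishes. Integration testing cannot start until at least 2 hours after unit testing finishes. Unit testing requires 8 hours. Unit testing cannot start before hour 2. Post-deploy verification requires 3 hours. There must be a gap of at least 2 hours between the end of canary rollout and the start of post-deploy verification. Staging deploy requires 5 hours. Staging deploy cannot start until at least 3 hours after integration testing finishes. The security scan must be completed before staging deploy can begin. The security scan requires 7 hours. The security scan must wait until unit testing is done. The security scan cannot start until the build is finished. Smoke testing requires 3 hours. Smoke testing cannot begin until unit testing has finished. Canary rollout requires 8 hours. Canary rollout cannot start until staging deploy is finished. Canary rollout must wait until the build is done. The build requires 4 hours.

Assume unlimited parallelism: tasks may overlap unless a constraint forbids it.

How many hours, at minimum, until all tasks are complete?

Unit testing cannot begin until its own release at hour 2. It runs from hour 2 to 2 + 8 = hour 10.
Smoke testing cannot begin until unit testing (finishes hour 10). It runs from hour 10 to 10 + 3 = hour 13.
The build can start immediately at hour 0; it finishes at hour 4.
The security scan cannot start until unit testing (finishes hour 10); the build (finishes hour 4). The controlling bound is hour 10, so the security scan finishes at 10 + 7 = hour 17.
For integration testing: the build (finishes hour 4, plus 1-hour gap → hour 5); unit testing (finishes hour 10, plus 2-hour gap → hour 12). Taking the maximum gives a start of hour 12, and it finishes at 12 + 9 = hour 21.
For staging deploy: integration testing (finishes hour 21, plus 3-hour gap → hour 24); the security scan (finishes hour 17). Taking the maximum gives a start of hour 24, and it finishes at 24 + 5 = hour 29.
For canary rollout: staging deploy (finishes hour 29); the build (finishes hour 4). Taking the maximum gives a start of hour 29, and it finishes at 29 + 8 = hour 37.
Post-deploy verification waits on canary rollout (finishes hour 37, plus 2-hour gap → hour 39), so it starts at hour 39 and finishes at 39 + 3 = hour 42.
All tasks are finished once the last one completes. Finish times: The build at 4, Unit testing at 10, Integration testing at 21, The security scan at 17, Staging deploy at 29, Smoke testing at 13, Canary rollout at 37, Post-deploy verification at 42. The latest is hour 42.

42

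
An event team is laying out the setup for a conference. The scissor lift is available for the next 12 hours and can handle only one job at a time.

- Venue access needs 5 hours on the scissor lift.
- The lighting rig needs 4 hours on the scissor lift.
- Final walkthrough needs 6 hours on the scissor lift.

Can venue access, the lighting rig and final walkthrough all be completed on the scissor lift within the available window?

Running back to back, the jobs need 5 + 4 + 6 = 15 hours on the scissor lift.
Since 15 > 12, they cannot all fit.

No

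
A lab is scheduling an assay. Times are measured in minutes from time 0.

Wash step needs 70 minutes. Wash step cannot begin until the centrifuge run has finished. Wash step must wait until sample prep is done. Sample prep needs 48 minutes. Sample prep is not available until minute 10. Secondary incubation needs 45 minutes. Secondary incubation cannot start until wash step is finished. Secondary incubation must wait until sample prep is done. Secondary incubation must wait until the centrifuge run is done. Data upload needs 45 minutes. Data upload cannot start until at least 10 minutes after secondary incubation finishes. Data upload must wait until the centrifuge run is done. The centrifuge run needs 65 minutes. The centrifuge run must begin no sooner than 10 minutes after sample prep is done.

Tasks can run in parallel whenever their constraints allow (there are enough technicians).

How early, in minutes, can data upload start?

Sample prep waits on its own release at minute 10, so it starts at minute 10 and finishes at 10 + 48 = minute 58.
After sample prep (finishes minute 58, plus 10-minute gap → minute 68), the centrifuge run can start at minute 68 and finishes at minute 133.
Wash step needs all of the centrifuge run (finishes minute 133); sample prep (finishes minute 58). That puts its earliest start at minute 133; it finishes at 133 + 70 = minute 203.
For secondary incubation: wash step (finishes minute 203); sample prep (finishes minute 58); the centrifuge run (finishes minute 133). Taking the maximum gives a start of minute 203, and it finishes at 203 + 45 = minute 248.
Data upload waits on secondary incubation (finishes minute 248, plus 10-minute gap → minute 258); the centrifuge run (finishes minute 133). The latest of these is minute 258, which is the earliest data upload can start.

258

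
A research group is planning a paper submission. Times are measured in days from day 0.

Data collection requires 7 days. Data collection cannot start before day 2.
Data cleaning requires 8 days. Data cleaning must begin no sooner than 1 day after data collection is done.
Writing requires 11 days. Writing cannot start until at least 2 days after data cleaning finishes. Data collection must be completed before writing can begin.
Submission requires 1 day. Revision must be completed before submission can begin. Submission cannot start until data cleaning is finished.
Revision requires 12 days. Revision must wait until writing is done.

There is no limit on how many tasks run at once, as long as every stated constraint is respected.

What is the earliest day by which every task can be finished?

44

Data collection waits on its own release at day 2, so it starts at day 2 and finishes at 2 + 7 = day 9.
After data collection (finishes day 9, plus 1-day gap → day 10), data cleaning can start at day 10 and finishes at day 18.
Writing needs all of data cleaning (finishes day 18, plus 2-day gap → day 20); data collection (finishes day 9). That puts its earliest start at day 20; it finishes at 20 + 11 = day 31.
Revision cannot begin until writing (finishes day 31). It runs from day 31 to 31 + 12 = day 43.
Submission cannot start until revision (finishes day 43); data cleaning (finishes day 18). The controlling bound is day 43, so submission finishes at 43 + 1 = day 44.
All tasks are finished once the last one completes. Finish times: Data collection at 9, Data cleaning at 18, Writing at 31, Revision at 43, Submission at 44. The latest is day 44.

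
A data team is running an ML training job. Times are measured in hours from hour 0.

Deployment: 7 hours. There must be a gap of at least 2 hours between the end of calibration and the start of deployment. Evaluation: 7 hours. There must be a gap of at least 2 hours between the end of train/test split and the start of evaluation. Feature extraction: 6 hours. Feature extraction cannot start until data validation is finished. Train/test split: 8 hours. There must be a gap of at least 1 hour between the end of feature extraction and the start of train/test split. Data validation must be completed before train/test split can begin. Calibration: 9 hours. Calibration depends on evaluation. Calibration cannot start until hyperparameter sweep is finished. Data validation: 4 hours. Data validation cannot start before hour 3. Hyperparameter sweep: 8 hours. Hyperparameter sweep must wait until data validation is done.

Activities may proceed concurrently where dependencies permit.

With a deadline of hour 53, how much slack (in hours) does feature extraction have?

Data validation waits on its own release at hour 3, so it starts at hour 3 and finishes at 3 + 4 = hour 7.
Feature extraction cannot begin until data validation (finishes hour 7). It runs from hour 7 to 7 + 6 = hour 13.

Working backward from the deadline:
Nothing follows deployment; the deadline of hour 53 is its only limit. It must start by 53 − 7 = hour 46.
Calibration feeds into deployment (must start by hour 46, minus 2-hour gap → hour 44); so calibration must finish by hour 44 and therefore start by hour 35.
Evaluation feeds into calibration (must start by hour 35); so evaluation must finish by hour 35 and therefore start by hour 28.
Since evaluation (must start by hour 28, minus 2-hour gap → hour 26) depends on it, train/test split must finish by hour 26. Backing off its 8-hour duration gives a latest start of hour 18.
Feature extraction feeds into train/test split (must start by hour 18, minus 1-hour gap → hour 17); so feature extraction must finish by hour 17 and therefore start by hour 11.
So feature extraction can start as early as hour 7 and as late as hour 11, giving 11 − 7 = 4 hours of slack.

4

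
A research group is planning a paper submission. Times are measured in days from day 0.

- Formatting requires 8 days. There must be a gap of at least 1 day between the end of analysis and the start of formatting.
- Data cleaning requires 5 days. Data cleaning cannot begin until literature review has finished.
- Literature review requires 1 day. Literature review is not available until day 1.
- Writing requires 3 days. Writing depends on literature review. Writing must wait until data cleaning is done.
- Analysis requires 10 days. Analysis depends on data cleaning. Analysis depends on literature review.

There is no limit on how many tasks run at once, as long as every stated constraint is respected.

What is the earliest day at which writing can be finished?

10

Literature review cannot begin until its own release at day 1. It runs from day 1 to 1 + 1 = day 2.
Data cleaning cannot begin until literature review (finishes day 2). It runs from day 2 to 2 + 5 = day 7.
Writing needs all of literature review (finishes day 2); data cleaning (finishes day 7). That puts its earliest start at day 7; it finishes at 7 + 3 = day 10.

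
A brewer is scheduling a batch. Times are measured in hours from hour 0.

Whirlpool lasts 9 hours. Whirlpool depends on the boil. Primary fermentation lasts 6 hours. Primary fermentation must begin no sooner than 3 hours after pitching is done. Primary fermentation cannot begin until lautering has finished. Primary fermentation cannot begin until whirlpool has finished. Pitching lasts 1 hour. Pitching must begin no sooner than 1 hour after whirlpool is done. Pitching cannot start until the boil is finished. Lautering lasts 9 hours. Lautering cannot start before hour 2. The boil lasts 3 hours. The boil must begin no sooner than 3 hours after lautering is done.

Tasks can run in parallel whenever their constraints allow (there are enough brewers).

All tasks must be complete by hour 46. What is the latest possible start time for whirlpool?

Nothing follows primary fermentation; the deadline of hour 46 is its only limit. It must start by 46 − 6 = hour 40.
Pitching has to be done before primary fermentation (must start by hour 40, minus 3-hour gap → hour 37). That means finishing by hour 37, i.e. starting by 37 − 1 = hour 36.
Whirlpool feeds pitching (must start by hour 36, minus 1-hour gap → hour 35); primary fermentation (must start by hour 40). Taking the minimum, whirlpool must finish by hour 35 and start by 35 − 9 = hour 26.

26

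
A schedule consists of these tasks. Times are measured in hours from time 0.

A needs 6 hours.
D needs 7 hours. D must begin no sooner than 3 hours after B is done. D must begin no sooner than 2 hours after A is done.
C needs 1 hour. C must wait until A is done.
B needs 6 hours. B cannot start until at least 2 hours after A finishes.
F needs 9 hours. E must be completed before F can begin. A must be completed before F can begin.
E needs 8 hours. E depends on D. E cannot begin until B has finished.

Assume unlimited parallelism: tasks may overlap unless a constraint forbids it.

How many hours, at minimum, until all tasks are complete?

A can start immediately at hour 0; it finishes at hour 6.
C waits on A (finishes hour 6), so it starts at hour 6 and finishes at 6 + 1 = hour 7.
B cannot begin until A (finishes hour 6, plus 2-hour gap → hour 8). It runs from hour 8 to 8 + 6 = hour 14.
For D: B (finishes hour 14, plus 3-hour gap → hour 17); A (finishes hour 6, plus 2-hour gap → hour 8). Taking the maximum gives a start of hour 17, and it finishes at 17 + 7 = hour 24.
E needs all of D (finishes hour 24); B (finishes hour 14). That puts its earliest start at hour 24; it finishes at 24 + 8 = hour 32.
F cannot start until E (finishes hour 32); A (finishes hour 6). The controlling bound is hour 32, so F finishes at 32 + 9 = hour 41.
All tasks are finished once the last one completes. Finish times: A at 6, B at 14, C at 7, D at 24, E at 32, F at 41. The latest is hour 41.

41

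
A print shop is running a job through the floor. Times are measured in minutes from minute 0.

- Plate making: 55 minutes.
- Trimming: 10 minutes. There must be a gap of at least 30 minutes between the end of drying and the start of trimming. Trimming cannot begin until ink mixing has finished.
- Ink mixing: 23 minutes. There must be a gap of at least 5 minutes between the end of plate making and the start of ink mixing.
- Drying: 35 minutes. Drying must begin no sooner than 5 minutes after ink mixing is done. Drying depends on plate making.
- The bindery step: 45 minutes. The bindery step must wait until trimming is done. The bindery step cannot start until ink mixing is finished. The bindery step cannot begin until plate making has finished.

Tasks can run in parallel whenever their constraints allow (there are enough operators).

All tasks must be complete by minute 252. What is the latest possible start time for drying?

132

The bindery step has no dependents, so it just needs to finish by minute 252. Starting by 252 − 45 = minute 207 achieves that.
Trimming must finish before the bindery step (must start by minute 207). With a 10-minute duration, trimming must start by 207 − 10 = minute 197.
Drying feeds into trimming (must start by minute 197, minus 30-minute gap → minute 167); so drying must finish by minute 167 and therefore start by minute 132.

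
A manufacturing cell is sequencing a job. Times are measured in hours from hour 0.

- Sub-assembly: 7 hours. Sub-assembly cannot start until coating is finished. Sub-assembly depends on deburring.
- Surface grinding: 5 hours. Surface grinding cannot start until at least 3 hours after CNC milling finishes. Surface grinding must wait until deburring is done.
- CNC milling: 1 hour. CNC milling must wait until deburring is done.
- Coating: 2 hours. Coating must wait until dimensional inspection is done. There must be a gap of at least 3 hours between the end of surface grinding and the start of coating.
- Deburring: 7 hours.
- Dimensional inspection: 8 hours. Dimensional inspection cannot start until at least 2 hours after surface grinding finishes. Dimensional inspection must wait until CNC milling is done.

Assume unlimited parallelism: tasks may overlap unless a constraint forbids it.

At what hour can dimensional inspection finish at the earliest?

26

Deburring has no prerequisites, so it starts at hour 0 and finishes at hour 7.
CNC milling cannot begin until deburring (finishes hour 7). It runs from hour 7 to 7 + 1 = hour 8.
Surface grinding needs all of CNC milling (finishes hour 8, plus 3-hour gap → hour 11); deburring (finishes hour 7). That puts its earliest start at hour 11; it finishes at 11 + 5 = hour 16.
For dimensional inspection: surface grinding (finishes hour 16, plus 2-hour gap → hour 18); CNC milling (finishes hour 8). Taking the maximum gives a start of hour 18, and it finishes at 18 + 8 = hour 26.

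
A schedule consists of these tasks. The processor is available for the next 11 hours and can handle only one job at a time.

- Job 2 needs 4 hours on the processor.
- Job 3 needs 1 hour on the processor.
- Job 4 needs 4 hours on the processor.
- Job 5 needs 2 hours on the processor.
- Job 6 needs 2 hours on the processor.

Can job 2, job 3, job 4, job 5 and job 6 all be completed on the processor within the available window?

Running back to back, the jobs need 4 + 1 + 4 + 2 + 2 = 13 hours on the processor.
Since 13 > 11, they cannot all fit.

No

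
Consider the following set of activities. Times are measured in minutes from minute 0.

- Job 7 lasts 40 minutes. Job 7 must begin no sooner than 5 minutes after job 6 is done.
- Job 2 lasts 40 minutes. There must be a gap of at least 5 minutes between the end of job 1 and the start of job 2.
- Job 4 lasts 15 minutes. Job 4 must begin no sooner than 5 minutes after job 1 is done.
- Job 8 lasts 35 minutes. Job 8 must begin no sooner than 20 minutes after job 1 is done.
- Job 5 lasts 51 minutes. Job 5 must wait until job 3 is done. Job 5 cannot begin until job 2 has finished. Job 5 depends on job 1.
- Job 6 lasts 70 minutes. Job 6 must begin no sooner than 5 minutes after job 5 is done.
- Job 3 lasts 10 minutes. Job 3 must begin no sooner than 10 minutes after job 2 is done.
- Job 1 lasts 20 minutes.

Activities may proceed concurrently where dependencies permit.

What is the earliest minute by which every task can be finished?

256

Nothing blocks job 1, so it runs from minute 0 to minute 20.
Job 8 waits on job 1 (finishes minute 20, plus 20-minute gap → minute 40), so it starts at minute 40 and finishes at 40 + 35 = minute 75.
Job 4 cannot begin until job 1 (finishes minute 20, plus 5-minute gap → minute 25). It runs from minute 25 to 25 + 15 = minute 40.
Job 2 waits on job 1 (finishes minute 20, plus 5-minute gap → minute 25), so it starts at minute 25 and finishes at 25 + 40 = minute 65.
Job 3 cannot begin until job 2 (finishes minute 65, plus 10-minute gap → minute 75). It runs from minute 75 to 75 + 10 = minute 85.
For job 5: job 3 (finishes minute 85); job 2 (finishes minute 65); job 1 (finishes minute 20). Taking the maximum gives a start of minute 85, and it finishes at 85 + 51 = minute 136.
Job 6 cannot begin until job 5 (finishes minute 136, plus 5-minute gap → minute 141). It runs from minute 141 to 141 + 70 = minute 211.
Job 7 cannot begin until job 6 (finishes minute 211, plus 5-minute gap → minute 216). It runs from minute 216 to 216 + 40 = minute 256.
All tasks are finished once the last one completes. Finish times: Job 1 at 20, Job 2 at 65, Job 3 at 85, Job 4 at 40, Job 5 at 136, Job 6 at 211, Job 7 at 256, Job 8 at 75. The latest is minute 256.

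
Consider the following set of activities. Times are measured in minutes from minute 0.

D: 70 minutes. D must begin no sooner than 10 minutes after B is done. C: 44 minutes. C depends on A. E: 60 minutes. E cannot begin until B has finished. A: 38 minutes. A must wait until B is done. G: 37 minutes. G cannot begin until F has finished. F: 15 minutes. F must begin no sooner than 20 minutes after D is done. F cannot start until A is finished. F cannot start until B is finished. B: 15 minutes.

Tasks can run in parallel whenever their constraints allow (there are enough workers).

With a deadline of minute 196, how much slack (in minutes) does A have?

91

B can start immediately at minute 0; it finishes at minute 15.
A waits on B (finishes minute 15), so it starts at minute 15 and finishes at 15 + 38 = minute 53.

Working backward from the deadline:
C must finish by minute 196; it takes 44 minutes, so it must start by 196 − 44 = minute 152.
G must finish by minute 196; it takes 37 minutes, so it must start by 196 − 37 = minute 159.
F feeds into G (must start by minute 159); so F must finish by minute 159 and therefore start by minute 144.
A must finish in time for C (must start by minute 152); F (must start by minute 144). The tightest is minute 144, so A must start by 144 − 38 = minute 106.
So A can start as early as minute 15 and as late as minute 106, giving 106 − 15 = 91 minutes of slack.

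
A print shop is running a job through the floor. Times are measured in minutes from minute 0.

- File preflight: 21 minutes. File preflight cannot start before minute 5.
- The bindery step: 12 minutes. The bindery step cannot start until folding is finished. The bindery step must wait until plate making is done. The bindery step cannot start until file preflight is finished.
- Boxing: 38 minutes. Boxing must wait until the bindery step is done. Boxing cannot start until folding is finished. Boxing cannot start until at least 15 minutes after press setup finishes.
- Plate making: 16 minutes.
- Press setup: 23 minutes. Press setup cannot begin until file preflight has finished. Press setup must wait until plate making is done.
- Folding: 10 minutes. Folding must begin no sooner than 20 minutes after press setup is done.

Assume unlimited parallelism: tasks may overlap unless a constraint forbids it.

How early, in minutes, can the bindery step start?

Plate making can start immediately at minute 0; it finishes at minute 16.
File preflight waits on its own release at minute 5, so it starts at minute 5 and finishes at 5 + 21 = minute 26.
Press setup has to wait for file preflight (finishes minute 26); plate making (finishes minute 16). The latest of these is minute 26, so press setup runs minute 26 to 26 + 23 = minute 49.
Folding cannot begin until press setup (finishes minute 49, plus 20-minute gap → minute 69). It runs from minute 69 to 69 + 10 = minute 79.
The bindery step waits on folding (finishes minute 79); plate making (finishes minute 16); file preflight (finishes minute 26). The latest of these is minute 79, which is the earliest the bindery step can start.

79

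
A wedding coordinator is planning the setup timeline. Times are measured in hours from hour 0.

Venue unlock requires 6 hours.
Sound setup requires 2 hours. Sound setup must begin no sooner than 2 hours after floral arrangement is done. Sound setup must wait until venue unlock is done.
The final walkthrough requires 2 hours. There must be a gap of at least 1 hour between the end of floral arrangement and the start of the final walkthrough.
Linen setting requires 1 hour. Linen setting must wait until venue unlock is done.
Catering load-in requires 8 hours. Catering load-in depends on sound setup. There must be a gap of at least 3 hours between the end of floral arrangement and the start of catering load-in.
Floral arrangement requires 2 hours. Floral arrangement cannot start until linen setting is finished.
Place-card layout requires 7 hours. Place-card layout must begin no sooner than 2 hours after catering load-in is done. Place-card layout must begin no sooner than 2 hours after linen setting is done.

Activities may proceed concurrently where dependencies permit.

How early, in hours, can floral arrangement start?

Venue unlock has no prerequisites, so it starts at hour 0 and finishes at hour 6.
Linen setting cannot begin until venue unlock (finishes hour 6). It runs from hour 6 to 6 + 1 = hour 7.
Floral arrangement waits on linen setting (finishes hour 7), so the earliest it can start is hour 7.

7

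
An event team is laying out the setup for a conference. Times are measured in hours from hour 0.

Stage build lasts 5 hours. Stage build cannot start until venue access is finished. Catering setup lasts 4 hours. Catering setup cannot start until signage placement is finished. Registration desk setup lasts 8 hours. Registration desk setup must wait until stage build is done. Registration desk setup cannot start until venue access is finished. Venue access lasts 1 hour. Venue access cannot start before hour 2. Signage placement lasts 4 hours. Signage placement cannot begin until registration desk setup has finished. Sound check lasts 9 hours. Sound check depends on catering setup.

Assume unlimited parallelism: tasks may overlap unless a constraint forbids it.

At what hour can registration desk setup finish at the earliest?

After its own release at hour 2, venue access can start at hour 2 and finishes at hour 3.
After venue access (finishes hour 3), stage build can start at hour 3 and finishes at hour 8.
For registration desk setup: stage build (finishes hour 8); venue access (finishes hour 3). Taking the maximum gives a start of hour 8, and it finishes at 8 + 8 = hour 16.

16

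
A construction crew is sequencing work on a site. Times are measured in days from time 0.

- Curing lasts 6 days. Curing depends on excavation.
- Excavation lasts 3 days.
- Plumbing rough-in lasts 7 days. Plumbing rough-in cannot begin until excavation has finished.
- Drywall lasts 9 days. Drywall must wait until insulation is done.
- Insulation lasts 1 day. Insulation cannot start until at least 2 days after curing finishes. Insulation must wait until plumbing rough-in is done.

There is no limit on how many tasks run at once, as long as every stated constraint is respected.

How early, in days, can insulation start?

Excavation can start immediately at day 0; it finishes at day 3.
After excavation (finishes day 3), plumbing rough-in can start at day 3 and finishes at day 10.
Curing cannot begin until excavation (finishes day 3). It runs from day 3 to 3 + 6 = day 9.
Insulation waits on curing (finishes day 9, plus 2-day gap → day 11); plumbing rough-in (finishes day 10). The latest of these is day 11, which is the earliest insulation can start.

11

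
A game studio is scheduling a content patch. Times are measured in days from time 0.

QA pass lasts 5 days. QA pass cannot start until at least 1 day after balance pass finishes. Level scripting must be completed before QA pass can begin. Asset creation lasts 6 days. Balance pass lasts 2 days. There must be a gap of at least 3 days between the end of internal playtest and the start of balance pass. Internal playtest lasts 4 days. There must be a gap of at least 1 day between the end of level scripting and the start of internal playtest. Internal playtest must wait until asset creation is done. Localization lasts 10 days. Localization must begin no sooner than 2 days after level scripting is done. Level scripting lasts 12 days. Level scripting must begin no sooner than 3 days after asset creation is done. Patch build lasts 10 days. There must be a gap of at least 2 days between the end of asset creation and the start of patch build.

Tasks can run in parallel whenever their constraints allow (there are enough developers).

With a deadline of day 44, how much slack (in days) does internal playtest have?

Asset creation can start immediately at day 0; it finishes at day 6.
After asset creation (finishes day 6, plus 3-day gap → day 9), level scripting can start at day 9 and finishes at day 21.
For internal playtest: level scripting (finishes day 21, plus 1-day gap → day 22); asset creation (finishes day 6). Taking the maximum gives a start of day 22, and it finishes at 22 + 4 = day 26.

Working backward from the deadline:
QA pass has no dependents, so it just needs to finish by day 44. Starting by 44 − 5 = day 39 achieves that.
Since QA pass (must start by day 39, minus 1-day gap → day 38) depends on it, balance pass must finish by day 38. Backing off its 2-day duration gives a latest start of day 36.
Internal playtest feeds into balance pass (must start by day 36, minus 3-day gap → day 33); so internal playtest must finish by day 33 and therefore start by day 29.
So internal playtest can start as early as day 22 and as late as day 29, giving 29 − 22 = 7 days of slack.

7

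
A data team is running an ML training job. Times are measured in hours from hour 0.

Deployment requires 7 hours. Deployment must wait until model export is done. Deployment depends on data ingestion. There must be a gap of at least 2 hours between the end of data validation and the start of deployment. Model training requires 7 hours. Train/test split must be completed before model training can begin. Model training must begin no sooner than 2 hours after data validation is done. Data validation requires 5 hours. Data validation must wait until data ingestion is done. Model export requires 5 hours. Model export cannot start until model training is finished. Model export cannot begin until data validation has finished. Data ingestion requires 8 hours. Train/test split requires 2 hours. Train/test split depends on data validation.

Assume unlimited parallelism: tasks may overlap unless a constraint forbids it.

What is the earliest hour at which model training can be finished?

22

Data ingestion can start immediately at hour 0; it finishes at hour 8.
Data validation waits on data ingestion (finishes hour 8), so it starts at hour 8 and finishes at 8 + 5 = hour 13.
After data validation (finishes hour 13), train/test split can start at hour 13 and finishes at hour 15.
Model training needs all of train/test split (finishes hour 15); data validation (finishes hour 13, plus 2-hour gap → hour 15). That puts its earliest start at hour 15; it finishes at 15 + 7 = hour 22.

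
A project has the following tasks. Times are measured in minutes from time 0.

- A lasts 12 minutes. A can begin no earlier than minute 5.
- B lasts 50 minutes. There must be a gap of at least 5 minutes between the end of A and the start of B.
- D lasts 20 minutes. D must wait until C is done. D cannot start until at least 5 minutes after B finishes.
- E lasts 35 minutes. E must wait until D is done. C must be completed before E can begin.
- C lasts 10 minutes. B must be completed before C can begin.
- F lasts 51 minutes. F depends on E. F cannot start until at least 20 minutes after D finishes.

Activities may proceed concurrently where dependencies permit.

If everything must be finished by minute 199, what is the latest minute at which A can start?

F must finish by minute 199; it takes 51 minutes, so it must start by 199 − 51 = minute 148.
E must finish before F (must start by minute 148). With a 35-minute duration, E must start by 148 − 35 = minute 113.
For D: E (must start by minute 113); F (must start by minute 148, minus 20-minute gap → minute 128). The most restrictive is minute 113; with a 20-minute duration, D must start by minute 93.
For C: D (must start by minute 93); E (must start by minute 113). The most restrictive is minute 93; with a 10-minute duration, C must start by minute 83.
B must finish in time for C (must start by minute 83); D (must start by minute 93, minus 5-minute gap → minute 88). The tightest is minute 83, so B must start by 83 − 50 = minute 33.
A feeds into B (must start by minute 33, minus 5-minute gap → minute 28); so A must finish by minute 28 and therefore start by minute 16.

16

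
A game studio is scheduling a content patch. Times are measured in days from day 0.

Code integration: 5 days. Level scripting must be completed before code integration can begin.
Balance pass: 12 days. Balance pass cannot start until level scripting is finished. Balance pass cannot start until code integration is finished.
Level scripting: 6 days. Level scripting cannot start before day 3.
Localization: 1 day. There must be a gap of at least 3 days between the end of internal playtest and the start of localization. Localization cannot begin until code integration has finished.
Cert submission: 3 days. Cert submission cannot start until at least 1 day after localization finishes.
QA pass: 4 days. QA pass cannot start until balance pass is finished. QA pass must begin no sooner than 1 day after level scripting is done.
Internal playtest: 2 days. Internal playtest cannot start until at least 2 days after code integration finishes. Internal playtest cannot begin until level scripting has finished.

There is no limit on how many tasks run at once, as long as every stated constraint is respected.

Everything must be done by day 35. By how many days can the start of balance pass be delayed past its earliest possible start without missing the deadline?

5

After its own release at day 3, level scripting can start at day 3 and finishes at day 9.
Code integration waits on level scripting (finishes day 9), so it starts at day 9 and finishes at 9 + 5 = day 14.
Balance pass cannot start until level scripting (finishes day 9); code integration (finishes day 14). The controlling bound is day 14, so balance pass finishes at 14 + 12 = day 26.

Working backward from the deadline:
To finish by day 35, QA pass (duration 4) must start no later than day 31.
Balance pass must finish before QA pass (must start by day 31). With a 12-day duration, balance pass must start by 31 − 12 = day 19.
So balance pass can start as early as day 14 and as late as day 19, giving 19 − 14 = 5 days of slack.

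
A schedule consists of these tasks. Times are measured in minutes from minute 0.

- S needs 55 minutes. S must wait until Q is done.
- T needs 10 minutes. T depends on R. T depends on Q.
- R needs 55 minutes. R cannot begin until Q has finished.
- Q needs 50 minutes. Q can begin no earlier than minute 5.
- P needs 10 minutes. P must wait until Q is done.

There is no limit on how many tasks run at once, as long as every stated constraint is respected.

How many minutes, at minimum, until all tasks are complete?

120

Q cannot begin until its own release at minute 5. It runs from minute 5 to 5 + 50 = minute 55.
S waits on Q (finishes minute 55), so it starts at minute 55 and finishes at 55 + 55 = minute 110.
After Q (finishes minute 55), R can start at minute 55 and finishes at minute 110.
T needs all of R (finishes minute 110); Q (finishes minute 55). That puts its earliest start at minute 110; it finishes at 110 + 10 = minute 120.
P waits on Q (finishes minute 55), so it starts at minute 55 and finishes at 55 + 10 = minute 65.
All tasks are finished once the last one completes. Finish times: P at 65, Q at 55, R at 110, S at 110, T at 120. The latest is minute 120.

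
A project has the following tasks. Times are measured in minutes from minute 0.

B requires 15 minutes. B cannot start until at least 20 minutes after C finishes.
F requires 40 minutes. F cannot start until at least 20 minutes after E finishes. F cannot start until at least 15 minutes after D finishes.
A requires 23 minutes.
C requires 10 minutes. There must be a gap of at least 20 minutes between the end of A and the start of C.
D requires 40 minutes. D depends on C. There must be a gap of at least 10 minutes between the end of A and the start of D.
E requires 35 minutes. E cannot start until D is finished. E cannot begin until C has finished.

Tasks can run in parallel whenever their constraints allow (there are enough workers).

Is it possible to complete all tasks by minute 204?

A can start immediately at minute 0; it finishes at minute 23.
C cannot begin until A (finishes minute 23, plus 20-minute gap → minute 43). It runs from minute 43 to 43 + 10 = minute 53.
D cannot start until C (finishes minute 53); A (finishes minute 23, plus 10-minute gap → minute 33). The controlling bound is minute 53, so D finishes at 53 + 40 = minute 93.
E needs all of D (finishes minute 93); C (finishes minute 53). That puts its earliest start at minute 93; it finishes at 93 + 35 = minute 128.
F cannot start until E (finishes minute 128, plus 20-minute gap → minute 148); D (finishes minute 93, plus 15-minute gap → minute 108). The controlling bound is minute 148, so F finishes at 148 + 40 = minute 188.
After C (finishes minute 53, plus 20-minute gap → minute 73), B can start at minute 73 and finishes at minute 88.
Every task is finished by minute 188, which is no later than the deadline of 204, so the schedule is feasible.

Yes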